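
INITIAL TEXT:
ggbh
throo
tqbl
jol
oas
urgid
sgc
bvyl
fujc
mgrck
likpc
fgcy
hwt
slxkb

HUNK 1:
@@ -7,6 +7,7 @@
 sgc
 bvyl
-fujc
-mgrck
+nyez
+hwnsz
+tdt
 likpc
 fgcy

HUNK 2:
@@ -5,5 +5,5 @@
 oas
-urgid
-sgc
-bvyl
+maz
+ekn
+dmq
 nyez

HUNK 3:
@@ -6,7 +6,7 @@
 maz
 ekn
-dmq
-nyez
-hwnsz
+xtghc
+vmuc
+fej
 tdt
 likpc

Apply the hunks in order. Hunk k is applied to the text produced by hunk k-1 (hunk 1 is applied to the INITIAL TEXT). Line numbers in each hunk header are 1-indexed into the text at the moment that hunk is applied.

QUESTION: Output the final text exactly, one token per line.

Answer: ggbh
throo
tqbl
jol
oas
maz
ekn
xtghc
vmuc
fej
tdt
likpc
fgcy
hwt
slxkb

Derivation:
Hunk 1: at line 7 remove [fujc,mgrck] add [nyez,hwnsz,tdt] -> 15 lines: ggbh throo tqbl jol oas urgid sgc bvyl nyez hwnsz tdt likpc fgcy hwt slxkb
Hunk 2: at line 5 remove [urgid,sgc,bvyl] add [maz,ekn,dmq] -> 15 lines: ggbh throo tqbl jol oas maz ekn dmq nyez hwnsz tdt likpc fgcy hwt slxkb
Hunk 3: at line 6 remove [dmq,nyez,hwnsz] add [xtghc,vmuc,fej] -> 15 lines: ggbh throo tqbl jol oas maz ekn xtghc vmuc fej tdt likpc fgcy hwt slxkb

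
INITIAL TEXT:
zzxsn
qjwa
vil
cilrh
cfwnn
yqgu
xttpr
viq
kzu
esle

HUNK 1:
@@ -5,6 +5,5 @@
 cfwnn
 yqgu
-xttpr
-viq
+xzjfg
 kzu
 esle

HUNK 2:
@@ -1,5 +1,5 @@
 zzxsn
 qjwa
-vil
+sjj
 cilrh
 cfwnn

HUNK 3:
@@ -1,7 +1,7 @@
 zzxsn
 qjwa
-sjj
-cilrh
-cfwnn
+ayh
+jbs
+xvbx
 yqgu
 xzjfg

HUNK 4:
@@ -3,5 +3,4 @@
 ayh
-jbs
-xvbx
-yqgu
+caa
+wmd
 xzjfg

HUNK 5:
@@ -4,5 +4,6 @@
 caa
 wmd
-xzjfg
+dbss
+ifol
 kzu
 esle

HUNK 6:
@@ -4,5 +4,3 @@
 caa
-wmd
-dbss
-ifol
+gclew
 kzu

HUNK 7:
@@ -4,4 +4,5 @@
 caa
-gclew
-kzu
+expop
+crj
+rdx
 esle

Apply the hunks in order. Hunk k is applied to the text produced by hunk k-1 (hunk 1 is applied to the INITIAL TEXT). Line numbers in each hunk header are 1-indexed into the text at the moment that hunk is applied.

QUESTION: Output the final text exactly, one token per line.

Answer: zzxsn
qjwa
ayh
caa
expop
crj
rdx
esle

Derivation:
Hunk 1: at line 5 remove [xttpr,viq] add [xzjfg] -> 9 lines: zzxsn qjwa vil cilrh cfwnn yqgu xzjfg kzu esle
Hunk 2: at line 1 remove [vil] add [sjj] -> 9 lines: zzxsn qjwa sjj cilrh cfwnn yqgu xzjfg kzu esle
Hunk 3: at line 1 remove [sjj,cilrh,cfwnn] add [ayh,jbs,xvbx] -> 9 lines: zzxsn qjwa ayh jbs xvbx yqgu xzjfg kzu esle
Hunk 4: at line 3 remove [jbs,xvbx,yqgu] add [caa,wmd] -> 8 lines: zzxsn qjwa ayh caa wmd xzjfg kzu esle
Hunk 5: at line 4 remove [xzjfg] add [dbss,ifol] -> 9 lines: zzxsn qjwa ayh caa wmd dbss ifol kzu esle
Hunk 6: at line 4 remove [wmd,dbss,ifol] add [gclew] -> 7 lines: zzxsn qjwa ayh caa gclew kzu esle
Hunk 7: at line 4 remove [gclew,kzu] add [expop,crj,rdx] -> 8 lines: zzxsn qjwa ayh caa expop crj rdx esle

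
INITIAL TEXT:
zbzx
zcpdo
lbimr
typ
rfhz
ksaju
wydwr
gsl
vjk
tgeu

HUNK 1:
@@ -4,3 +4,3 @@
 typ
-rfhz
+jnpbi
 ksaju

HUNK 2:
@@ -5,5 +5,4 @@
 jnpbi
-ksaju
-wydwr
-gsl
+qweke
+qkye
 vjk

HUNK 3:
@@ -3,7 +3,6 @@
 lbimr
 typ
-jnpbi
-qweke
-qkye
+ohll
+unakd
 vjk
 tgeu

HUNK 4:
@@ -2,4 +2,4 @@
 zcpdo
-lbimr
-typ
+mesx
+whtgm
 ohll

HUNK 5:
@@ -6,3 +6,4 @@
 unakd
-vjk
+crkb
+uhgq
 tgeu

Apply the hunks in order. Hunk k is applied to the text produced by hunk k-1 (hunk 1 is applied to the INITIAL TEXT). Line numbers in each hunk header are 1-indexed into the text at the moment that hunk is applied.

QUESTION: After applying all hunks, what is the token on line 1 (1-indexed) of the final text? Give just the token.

Answer: zbzx

Derivation:
Hunk 1: at line 4 remove [rfhz] add [jnpbi] -> 10 lines: zbzx zcpdo lbimr typ jnpbi ksaju wydwr gsl vjk tgeu
Hunk 2: at line 5 remove [ksaju,wydwr,gsl] add [qweke,qkye] -> 9 lines: zbzx zcpdo lbimr typ jnpbi qweke qkye vjk tgeu
Hunk 3: at line 3 remove [jnpbi,qweke,qkye] add [ohll,unakd] -> 8 lines: zbzx zcpdo lbimr typ ohll unakd vjk tgeu
Hunk 4: at line 2 remove [lbimr,typ] add [mesx,whtgm] -> 8 lines: zbzx zcpdo mesx whtgm ohll unakd vjk tgeu
Hunk 5: at line 6 remove [vjk] add [crkb,uhgq] -> 9 lines: zbzx zcpdo mesx whtgm ohll unakd crkb uhgq tgeu
Final line 1: zbzx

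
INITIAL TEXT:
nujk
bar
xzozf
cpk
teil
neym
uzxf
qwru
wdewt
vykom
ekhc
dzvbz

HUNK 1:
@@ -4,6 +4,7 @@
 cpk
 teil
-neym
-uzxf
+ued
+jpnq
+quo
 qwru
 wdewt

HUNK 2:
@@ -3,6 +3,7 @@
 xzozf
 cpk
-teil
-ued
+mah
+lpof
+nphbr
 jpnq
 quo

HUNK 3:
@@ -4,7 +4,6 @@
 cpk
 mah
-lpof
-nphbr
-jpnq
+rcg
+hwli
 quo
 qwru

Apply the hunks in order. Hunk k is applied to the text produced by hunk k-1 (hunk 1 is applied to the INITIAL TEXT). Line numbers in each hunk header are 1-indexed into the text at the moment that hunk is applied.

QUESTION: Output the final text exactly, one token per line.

Answer: nujk
bar
xzozf
cpk
mah
rcg
hwli
quo
qwru
wdewt
vykom
ekhc
dzvbz

Derivation:
Hunk 1: at line 4 remove [neym,uzxf] add [ued,jpnq,quo] -> 13 lines: nujk bar xzozf cpk teil ued jpnq quo qwru wdewt vykom ekhc dzvbz
Hunk 2: at line 3 remove [teil,ued] add [mah,lpof,nphbr] -> 14 lines: nujk bar xzozf cpk mah lpof nphbr jpnq quo qwru wdewt vykom ekhc dzvbz
Hunk 3: at line 4 remove [lpof,nphbr,jpnq] add [rcg,hwli] -> 13 lines: nujk bar xzozf cpk mah rcg hwli quo qwru wdewt vykom ekhc dzvbz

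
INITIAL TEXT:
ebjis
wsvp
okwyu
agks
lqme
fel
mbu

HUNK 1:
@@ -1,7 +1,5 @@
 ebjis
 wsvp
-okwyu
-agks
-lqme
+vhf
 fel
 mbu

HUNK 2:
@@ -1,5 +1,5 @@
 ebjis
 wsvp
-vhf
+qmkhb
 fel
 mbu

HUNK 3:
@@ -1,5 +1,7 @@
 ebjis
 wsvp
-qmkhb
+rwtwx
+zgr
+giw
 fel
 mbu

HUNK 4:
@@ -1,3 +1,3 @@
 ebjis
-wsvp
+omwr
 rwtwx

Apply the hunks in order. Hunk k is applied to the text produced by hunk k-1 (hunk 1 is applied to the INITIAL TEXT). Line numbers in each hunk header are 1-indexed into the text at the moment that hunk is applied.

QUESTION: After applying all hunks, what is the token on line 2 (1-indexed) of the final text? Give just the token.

Hunk 1: at line 1 remove [okwyu,agks,lqme] add [vhf] -> 5 lines: ebjis wsvp vhf fel mbu
Hunk 2: at line 1 remove [vhf] add [qmkhb] -> 5 lines: ebjis wsvp qmkhb fel mbu
Hunk 3: at line 1 remove [qmkhb] add [rwtwx,zgr,giw] -> 7 lines: ebjis wsvp rwtwx zgr giw fel mbu
Hunk 4: at line 1 remove [wsvp] add [omwr] -> 7 lines: ebjis omwr rwtwx zgr giw fel mbu
Final line 2: omwr

Answer: omwr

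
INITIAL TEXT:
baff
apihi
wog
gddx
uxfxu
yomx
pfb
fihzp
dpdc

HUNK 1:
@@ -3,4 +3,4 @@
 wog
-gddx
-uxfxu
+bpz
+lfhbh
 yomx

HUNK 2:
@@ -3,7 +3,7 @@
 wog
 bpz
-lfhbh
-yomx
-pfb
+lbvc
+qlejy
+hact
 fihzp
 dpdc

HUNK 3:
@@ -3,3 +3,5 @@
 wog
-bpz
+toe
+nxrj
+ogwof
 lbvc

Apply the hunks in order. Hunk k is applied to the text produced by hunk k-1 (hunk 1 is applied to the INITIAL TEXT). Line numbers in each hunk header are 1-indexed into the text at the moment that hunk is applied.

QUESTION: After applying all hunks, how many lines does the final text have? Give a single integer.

Answer: 11

Derivation:
Hunk 1: at line 3 remove [gddx,uxfxu] add [bpz,lfhbh] -> 9 lines: baff apihi wog bpz lfhbh yomx pfb fihzp dpdc
Hunk 2: at line 3 remove [lfhbh,yomx,pfb] add [lbvc,qlejy,hact] -> 9 lines: baff apihi wog bpz lbvc qlejy hact fihzp dpdc
Hunk 3: at line 3 remove [bpz] add [toe,nxrj,ogwof] -> 11 lines: baff apihi wog toe nxrj ogwof lbvc qlejy hact fihzp dpdc
Final line count: 11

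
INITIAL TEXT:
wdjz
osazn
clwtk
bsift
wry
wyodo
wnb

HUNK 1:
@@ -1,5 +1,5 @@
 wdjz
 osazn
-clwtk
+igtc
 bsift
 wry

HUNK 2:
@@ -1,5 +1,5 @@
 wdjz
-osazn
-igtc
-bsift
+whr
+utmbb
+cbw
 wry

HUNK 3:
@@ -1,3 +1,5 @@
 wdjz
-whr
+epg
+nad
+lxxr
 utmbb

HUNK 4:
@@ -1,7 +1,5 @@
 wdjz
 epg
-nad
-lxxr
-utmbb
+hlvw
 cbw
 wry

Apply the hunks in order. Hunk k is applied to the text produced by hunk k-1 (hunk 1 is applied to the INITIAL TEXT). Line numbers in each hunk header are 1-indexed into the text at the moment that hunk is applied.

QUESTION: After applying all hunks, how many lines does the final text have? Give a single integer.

Hunk 1: at line 1 remove [clwtk] add [igtc] -> 7 lines: wdjz osazn igtc bsift wry wyodo wnb
Hunk 2: at line 1 remove [osazn,igtc,bsift] add [whr,utmbb,cbw] -> 7 lines: wdjz whr utmbb cbw wry wyodo wnb
Hunk 3: at line 1 remove [whr] add [epg,nad,lxxr] -> 9 lines: wdjz epg nad lxxr utmbb cbw wry wyodo wnb
Hunk 4: at line 1 remove [nad,lxxr,utmbb] add [hlvw] -> 7 lines: wdjz epg hlvw cbw wry wyodo wnb
Final line count: 7

Answer: 7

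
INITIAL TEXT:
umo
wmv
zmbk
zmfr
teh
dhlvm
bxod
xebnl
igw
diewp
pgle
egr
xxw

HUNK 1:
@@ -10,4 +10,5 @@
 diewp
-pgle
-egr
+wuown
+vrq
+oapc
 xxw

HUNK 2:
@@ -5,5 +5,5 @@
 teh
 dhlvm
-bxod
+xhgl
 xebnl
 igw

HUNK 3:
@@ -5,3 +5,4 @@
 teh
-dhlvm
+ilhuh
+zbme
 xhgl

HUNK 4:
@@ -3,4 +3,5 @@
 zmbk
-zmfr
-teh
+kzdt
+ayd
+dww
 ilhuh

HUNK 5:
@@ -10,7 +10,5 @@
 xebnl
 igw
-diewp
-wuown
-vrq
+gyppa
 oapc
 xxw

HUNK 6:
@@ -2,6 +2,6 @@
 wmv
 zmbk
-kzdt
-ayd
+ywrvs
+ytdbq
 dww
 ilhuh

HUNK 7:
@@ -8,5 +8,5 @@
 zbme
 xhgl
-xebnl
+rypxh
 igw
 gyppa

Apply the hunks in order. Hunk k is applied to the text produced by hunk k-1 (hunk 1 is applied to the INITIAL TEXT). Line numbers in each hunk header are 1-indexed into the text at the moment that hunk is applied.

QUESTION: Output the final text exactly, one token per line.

Hunk 1: at line 10 remove [pgle,egr] add [wuown,vrq,oapc] -> 14 lines: umo wmv zmbk zmfr teh dhlvm bxod xebnl igw diewp wuown vrq oapc xxw
Hunk 2: at line 5 remove [bxod] add [xhgl] -> 14 lines: umo wmv zmbk zmfr teh dhlvm xhgl xebnl igw diewp wuown vrq oapc xxw
Hunk 3: at line 5 remove [dhlvm] add [ilhuh,zbme] -> 15 lines: umo wmv zmbk zmfr teh ilhuh zbme xhgl xebnl igw diewp wuown vrq oapc xxw
Hunk 4: at line 3 remove [zmfr,teh] add [kzdt,ayd,dww] -> 16 lines: umo wmv zmbk kzdt ayd dww ilhuh zbme xhgl xebnl igw diewp wuown vrq oapc xxw
Hunk 5: at line 10 remove [diewp,wuown,vrq] add [gyppa] -> 14 lines: umo wmv zmbk kzdt ayd dww ilhuh zbme xhgl xebnl igw gyppa oapc xxw
Hunk 6: at line 2 remove [kzdt,ayd] add [ywrvs,ytdbq] -> 14 lines: umo wmv zmbk ywrvs ytdbq dww ilhuh zbme xhgl xebnl igw gyppa oapc xxw
Hunk 7: at line 8 remove [xebnl] add [rypxh] -> 14 lines: umo wmv zmbk ywrvs ytdbq dww ilhuh zbme xhgl rypxh igw gyppa oapc xxw

Answer: umo
wmv
zmbk
ywrvs
ytdbq
dww
ilhuh
zbme
xhgl
rypxh
igw
gyppa
oapc
xxw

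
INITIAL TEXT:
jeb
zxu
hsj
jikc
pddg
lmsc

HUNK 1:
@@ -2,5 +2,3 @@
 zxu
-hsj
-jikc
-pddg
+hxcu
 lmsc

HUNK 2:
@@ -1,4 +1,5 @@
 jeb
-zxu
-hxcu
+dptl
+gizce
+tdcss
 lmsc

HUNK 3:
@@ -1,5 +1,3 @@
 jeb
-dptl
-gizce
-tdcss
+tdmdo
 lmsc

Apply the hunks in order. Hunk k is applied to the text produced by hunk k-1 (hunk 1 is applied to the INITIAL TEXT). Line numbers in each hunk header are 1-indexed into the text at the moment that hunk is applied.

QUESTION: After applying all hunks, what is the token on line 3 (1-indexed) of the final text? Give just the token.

Answer: lmsc

Derivation:
Hunk 1: at line 2 remove [hsj,jikc,pddg] add [hxcu] -> 4 lines: jeb zxu hxcu lmsc
Hunk 2: at line 1 remove [zxu,hxcu] add [dptl,gizce,tdcss] -> 5 lines: jeb dptl gizce tdcss lmsc
Hunk 3: at line 1 remove [dptl,gizce,tdcss] add [tdmdo] -> 3 lines: jeb tdmdo lmsc
Final line 3: lmsc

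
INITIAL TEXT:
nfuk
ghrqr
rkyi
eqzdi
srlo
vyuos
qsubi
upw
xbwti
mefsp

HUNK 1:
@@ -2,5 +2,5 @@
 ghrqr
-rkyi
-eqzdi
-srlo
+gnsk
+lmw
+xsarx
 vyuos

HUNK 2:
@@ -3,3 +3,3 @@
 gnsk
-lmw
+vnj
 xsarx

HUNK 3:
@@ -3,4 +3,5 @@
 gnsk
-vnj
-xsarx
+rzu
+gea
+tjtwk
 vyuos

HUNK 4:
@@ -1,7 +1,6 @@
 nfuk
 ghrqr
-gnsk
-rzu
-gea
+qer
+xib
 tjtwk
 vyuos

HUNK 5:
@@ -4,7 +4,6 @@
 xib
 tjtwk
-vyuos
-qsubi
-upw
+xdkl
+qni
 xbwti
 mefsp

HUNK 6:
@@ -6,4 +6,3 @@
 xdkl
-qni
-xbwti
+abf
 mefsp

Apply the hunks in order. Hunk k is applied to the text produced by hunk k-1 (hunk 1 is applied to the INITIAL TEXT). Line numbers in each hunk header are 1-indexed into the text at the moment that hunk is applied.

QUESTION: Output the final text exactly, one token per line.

Answer: nfuk
ghrqr
qer
xib
tjtwk
xdkl
abf
mefsp

Derivation:
Hunk 1: at line 2 remove [rkyi,eqzdi,srlo] add [gnsk,lmw,xsarx] -> 10 lines: nfuk ghrqr gnsk lmw xsarx vyuos qsubi upw xbwti mefsp
Hunk 2: at line 3 remove [lmw] add [vnj] -> 10 lines: nfuk ghrqr gnsk vnj xsarx vyuos qsubi upw xbwti mefsp
Hunk 3: at line 3 remove [vnj,xsarx] add [rzu,gea,tjtwk] -> 11 lines: nfuk ghrqr gnsk rzu gea tjtwk vyuos qsubi upw xbwti mefsp
Hunk 4: at line 1 remove [gnsk,rzu,gea] add [qer,xib] -> 10 lines: nfuk ghrqr qer xib tjtwk vyuos qsubi upw xbwti mefsp
Hunk 5: at line 4 remove [vyuos,qsubi,upw] add [xdkl,qni] -> 9 lines: nfuk ghrqr qer xib tjtwk xdkl qni xbwti mefsp
Hunk 6: at line 6 remove [qni,xbwti] add [abf] -> 8 lines: nfuk ghrqr qer xib tjtwk xdkl abf mefsp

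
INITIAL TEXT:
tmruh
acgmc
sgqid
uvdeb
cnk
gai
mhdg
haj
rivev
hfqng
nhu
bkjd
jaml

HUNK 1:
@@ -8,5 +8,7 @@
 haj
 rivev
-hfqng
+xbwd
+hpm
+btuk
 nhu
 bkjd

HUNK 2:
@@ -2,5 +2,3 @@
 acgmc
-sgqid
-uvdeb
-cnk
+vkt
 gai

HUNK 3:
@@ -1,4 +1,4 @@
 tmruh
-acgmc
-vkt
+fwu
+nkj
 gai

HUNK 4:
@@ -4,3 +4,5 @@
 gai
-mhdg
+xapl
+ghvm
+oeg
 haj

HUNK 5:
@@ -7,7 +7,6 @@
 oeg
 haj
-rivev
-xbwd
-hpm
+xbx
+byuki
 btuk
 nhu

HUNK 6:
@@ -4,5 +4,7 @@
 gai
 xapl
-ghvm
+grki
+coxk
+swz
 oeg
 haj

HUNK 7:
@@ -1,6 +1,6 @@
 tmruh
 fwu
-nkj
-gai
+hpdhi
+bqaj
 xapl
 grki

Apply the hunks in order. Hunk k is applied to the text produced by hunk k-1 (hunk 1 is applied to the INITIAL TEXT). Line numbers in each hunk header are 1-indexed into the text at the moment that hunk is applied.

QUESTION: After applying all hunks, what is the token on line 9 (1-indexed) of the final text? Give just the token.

Answer: oeg

Derivation:
Hunk 1: at line 8 remove [hfqng] add [xbwd,hpm,btuk] -> 15 lines: tmruh acgmc sgqid uvdeb cnk gai mhdg haj rivev xbwd hpm btuk nhu bkjd jaml
Hunk 2: at line 2 remove [sgqid,uvdeb,cnk] add [vkt] -> 13 lines: tmruh acgmc vkt gai mhdg haj rivev xbwd hpm btuk nhu bkjd jaml
Hunk 3: at line 1 remove [acgmc,vkt] add [fwu,nkj] -> 13 lines: tmruh fwu nkj gai mhdg haj rivev xbwd hpm btuk nhu bkjd jaml
Hunk 4: at line 4 remove [mhdg] add [xapl,ghvm,oeg] -> 15 lines: tmruh fwu nkj gai xapl ghvm oeg haj rivev xbwd hpm btuk nhu bkjd jaml
Hunk 5: at line 7 remove [rivev,xbwd,hpm] add [xbx,byuki] -> 14 lines: tmruh fwu nkj gai xapl ghvm oeg haj xbx byuki btuk nhu bkjd jaml
Hunk 6: at line 4 remove [ghvm] add [grki,coxk,swz] -> 16 lines: tmruh fwu nkj gai xapl grki coxk swz oeg haj xbx byuki btuk nhu bkjd jaml
Hunk 7: at line 1 remove [nkj,gai] add [hpdhi,bqaj] -> 16 lines: tmruh fwu hpdhi bqaj xapl grki coxk swz oeg haj xbx byuki btuk nhu bkjd jaml
Final line 9: oeg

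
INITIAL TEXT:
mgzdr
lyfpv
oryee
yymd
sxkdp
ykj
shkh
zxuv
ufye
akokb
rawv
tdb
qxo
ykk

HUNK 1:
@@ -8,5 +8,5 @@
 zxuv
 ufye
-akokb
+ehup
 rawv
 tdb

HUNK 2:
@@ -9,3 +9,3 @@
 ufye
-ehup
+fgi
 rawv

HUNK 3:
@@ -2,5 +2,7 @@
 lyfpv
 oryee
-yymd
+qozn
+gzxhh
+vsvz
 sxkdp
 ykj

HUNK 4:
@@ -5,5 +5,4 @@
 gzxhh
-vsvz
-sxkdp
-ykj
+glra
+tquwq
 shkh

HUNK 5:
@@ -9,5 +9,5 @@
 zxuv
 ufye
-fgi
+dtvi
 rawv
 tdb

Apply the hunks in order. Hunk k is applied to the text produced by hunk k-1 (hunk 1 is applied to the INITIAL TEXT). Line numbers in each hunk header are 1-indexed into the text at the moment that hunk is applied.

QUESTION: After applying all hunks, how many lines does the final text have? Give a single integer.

Hunk 1: at line 8 remove [akokb] add [ehup] -> 14 lines: mgzdr lyfpv oryee yymd sxkdp ykj shkh zxuv ufye ehup rawv tdb qxo ykk
Hunk 2: at line 9 remove [ehup] add [fgi] -> 14 lines: mgzdr lyfpv oryee yymd sxkdp ykj shkh zxuv ufye fgi rawv tdb qxo ykk
Hunk 3: at line 2 remove [yymd] add [qozn,gzxhh,vsvz] -> 16 lines: mgzdr lyfpv oryee qozn gzxhh vsvz sxkdp ykj shkh zxuv ufye fgi rawv tdb qxo ykk
Hunk 4: at line 5 remove [vsvz,sxkdp,ykj] add [glra,tquwq] -> 15 lines: mgzdr lyfpv oryee qozn gzxhh glra tquwq shkh zxuv ufye fgi rawv tdb qxo ykk
Hunk 5: at line 9 remove [fgi] add [dtvi] -> 15 lines: mgzdr lyfpv oryee qozn gzxhh glra tquwq shkh zxuv ufye dtvi rawv tdb qxo ykk
Final line count: 15

Answer: 15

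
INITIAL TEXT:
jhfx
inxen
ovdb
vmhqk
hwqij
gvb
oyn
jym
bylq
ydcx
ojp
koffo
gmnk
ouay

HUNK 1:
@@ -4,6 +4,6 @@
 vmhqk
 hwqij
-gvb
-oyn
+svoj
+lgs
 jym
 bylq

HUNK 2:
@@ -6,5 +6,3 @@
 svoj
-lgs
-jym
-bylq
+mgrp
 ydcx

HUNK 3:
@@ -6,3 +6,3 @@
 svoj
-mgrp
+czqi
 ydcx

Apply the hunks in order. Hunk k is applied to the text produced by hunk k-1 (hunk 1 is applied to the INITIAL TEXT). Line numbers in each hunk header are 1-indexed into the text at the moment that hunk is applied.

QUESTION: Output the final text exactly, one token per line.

Answer: jhfx
inxen
ovdb
vmhqk
hwqij
svoj
czqi
ydcx
ojp
koffo
gmnk
ouay

Derivation:
Hunk 1: at line 4 remove [gvb,oyn] add [svoj,lgs] -> 14 lines: jhfx inxen ovdb vmhqk hwqij svoj lgs jym bylq ydcx ojp koffo gmnk ouay
Hunk 2: at line 6 remove [lgs,jym,bylq] add [mgrp] -> 12 lines: jhfx inxen ovdb vmhqk hwqij svoj mgrp ydcx ojp koffo gmnk ouay
Hunk 3: at line 6 remove [mgrp] add [czqi] -> 12 lines: jhfx inxen ovdb vmhqk hwqij svoj czqi ydcx ojp koffo gmnk ouay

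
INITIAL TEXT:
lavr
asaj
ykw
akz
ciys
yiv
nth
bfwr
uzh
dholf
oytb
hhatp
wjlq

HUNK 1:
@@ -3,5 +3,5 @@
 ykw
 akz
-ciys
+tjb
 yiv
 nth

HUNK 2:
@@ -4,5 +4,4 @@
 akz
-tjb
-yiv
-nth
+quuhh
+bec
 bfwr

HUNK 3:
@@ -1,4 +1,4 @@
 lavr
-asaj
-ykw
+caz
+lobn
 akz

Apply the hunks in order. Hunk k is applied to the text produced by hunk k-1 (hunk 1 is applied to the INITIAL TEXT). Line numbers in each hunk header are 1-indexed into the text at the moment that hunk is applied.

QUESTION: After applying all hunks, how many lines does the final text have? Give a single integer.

Answer: 12

Derivation:
Hunk 1: at line 3 remove [ciys] add [tjb] -> 13 lines: lavr asaj ykw akz tjb yiv nth bfwr uzh dholf oytb hhatp wjlq
Hunk 2: at line 4 remove [tjb,yiv,nth] add [quuhh,bec] -> 12 lines: lavr asaj ykw akz quuhh bec bfwr uzh dholf oytb hhatp wjlq
Hunk 3: at line 1 remove [asaj,ykw] add [caz,lobn] -> 12 lines: lavr caz lobn akz quuhh bec bfwr uzh dholf oytb hhatp wjlq
Final line count: 12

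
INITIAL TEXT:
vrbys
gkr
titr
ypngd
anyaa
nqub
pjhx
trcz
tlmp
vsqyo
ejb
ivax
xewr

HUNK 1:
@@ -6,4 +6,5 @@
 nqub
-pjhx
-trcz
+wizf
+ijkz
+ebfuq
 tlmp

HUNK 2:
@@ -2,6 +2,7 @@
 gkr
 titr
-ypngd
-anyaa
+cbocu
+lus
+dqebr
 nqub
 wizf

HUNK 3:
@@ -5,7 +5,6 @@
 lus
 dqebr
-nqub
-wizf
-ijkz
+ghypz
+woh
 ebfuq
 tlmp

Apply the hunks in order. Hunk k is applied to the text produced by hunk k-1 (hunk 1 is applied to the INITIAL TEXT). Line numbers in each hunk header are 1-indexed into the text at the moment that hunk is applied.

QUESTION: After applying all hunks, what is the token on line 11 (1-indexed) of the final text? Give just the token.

Answer: vsqyo

Derivation:
Hunk 1: at line 6 remove [pjhx,trcz] add [wizf,ijkz,ebfuq] -> 14 lines: vrbys gkr titr ypngd anyaa nqub wizf ijkz ebfuq tlmp vsqyo ejb ivax xewr
Hunk 2: at line 2 remove [ypngd,anyaa] add [cbocu,lus,dqebr] -> 15 lines: vrbys gkr titr cbocu lus dqebr nqub wizf ijkz ebfuq tlmp vsqyo ejb ivax xewr
Hunk 3: at line 5 remove [nqub,wizf,ijkz] add [ghypz,woh] -> 14 lines: vrbys gkr titr cbocu lus dqebr ghypz woh ebfuq tlmp vsqyo ejb ivax xewr
Final line 11: vsqyo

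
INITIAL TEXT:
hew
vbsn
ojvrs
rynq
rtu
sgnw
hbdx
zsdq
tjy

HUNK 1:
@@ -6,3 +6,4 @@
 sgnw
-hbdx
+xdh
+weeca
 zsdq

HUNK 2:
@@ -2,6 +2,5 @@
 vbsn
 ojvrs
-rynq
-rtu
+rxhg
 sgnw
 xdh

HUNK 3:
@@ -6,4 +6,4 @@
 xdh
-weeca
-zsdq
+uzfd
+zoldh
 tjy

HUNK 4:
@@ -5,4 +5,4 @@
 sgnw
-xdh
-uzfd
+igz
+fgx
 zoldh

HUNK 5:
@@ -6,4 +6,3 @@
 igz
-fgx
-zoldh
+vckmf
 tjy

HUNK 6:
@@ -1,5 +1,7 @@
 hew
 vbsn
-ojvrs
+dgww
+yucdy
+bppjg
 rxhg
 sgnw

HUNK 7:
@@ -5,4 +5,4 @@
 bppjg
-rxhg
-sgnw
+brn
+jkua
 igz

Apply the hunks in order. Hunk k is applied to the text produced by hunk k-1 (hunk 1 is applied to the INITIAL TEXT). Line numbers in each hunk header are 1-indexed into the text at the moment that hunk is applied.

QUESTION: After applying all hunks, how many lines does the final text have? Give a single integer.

Hunk 1: at line 6 remove [hbdx] add [xdh,weeca] -> 10 lines: hew vbsn ojvrs rynq rtu sgnw xdh weeca zsdq tjy
Hunk 2: at line 2 remove [rynq,rtu] add [rxhg] -> 9 lines: hew vbsn ojvrs rxhg sgnw xdh weeca zsdq tjy
Hunk 3: at line 6 remove [weeca,zsdq] add [uzfd,zoldh] -> 9 lines: hew vbsn ojvrs rxhg sgnw xdh uzfd zoldh tjy
Hunk 4: at line 5 remove [xdh,uzfd] add [igz,fgx] -> 9 lines: hew vbsn ojvrs rxhg sgnw igz fgx zoldh tjy
Hunk 5: at line 6 remove [fgx,zoldh] add [vckmf] -> 8 lines: hew vbsn ojvrs rxhg sgnw igz vckmf tjy
Hunk 6: at line 1 remove [ojvrs] add [dgww,yucdy,bppjg] -> 10 lines: hew vbsn dgww yucdy bppjg rxhg sgnw igz vckmf tjy
Hunk 7: at line 5 remove [rxhg,sgnw] add [brn,jkua] -> 10 lines: hew vbsn dgww yucdy bppjg brn jkua igz vckmf tjy
Final line count: 10

Answer: 10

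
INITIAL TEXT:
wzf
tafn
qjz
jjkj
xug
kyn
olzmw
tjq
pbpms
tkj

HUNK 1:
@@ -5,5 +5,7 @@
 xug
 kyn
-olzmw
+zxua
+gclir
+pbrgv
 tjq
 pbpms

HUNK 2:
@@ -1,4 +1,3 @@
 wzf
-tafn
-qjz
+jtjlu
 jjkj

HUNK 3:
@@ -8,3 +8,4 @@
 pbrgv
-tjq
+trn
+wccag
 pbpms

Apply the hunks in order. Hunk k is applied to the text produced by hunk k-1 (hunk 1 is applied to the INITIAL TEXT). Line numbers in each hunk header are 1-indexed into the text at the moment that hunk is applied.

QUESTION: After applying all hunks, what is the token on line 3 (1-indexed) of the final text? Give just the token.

Hunk 1: at line 5 remove [olzmw] add [zxua,gclir,pbrgv] -> 12 lines: wzf tafn qjz jjkj xug kyn zxua gclir pbrgv tjq pbpms tkj
Hunk 2: at line 1 remove [tafn,qjz] add [jtjlu] -> 11 lines: wzf jtjlu jjkj xug kyn zxua gclir pbrgv tjq pbpms tkj
Hunk 3: at line 8 remove [tjq] add [trn,wccag] -> 12 lines: wzf jtjlu jjkj xug kyn zxua gclir pbrgv trn wccag pbpms tkj
Final line 3: jjkj

Answer: jjkj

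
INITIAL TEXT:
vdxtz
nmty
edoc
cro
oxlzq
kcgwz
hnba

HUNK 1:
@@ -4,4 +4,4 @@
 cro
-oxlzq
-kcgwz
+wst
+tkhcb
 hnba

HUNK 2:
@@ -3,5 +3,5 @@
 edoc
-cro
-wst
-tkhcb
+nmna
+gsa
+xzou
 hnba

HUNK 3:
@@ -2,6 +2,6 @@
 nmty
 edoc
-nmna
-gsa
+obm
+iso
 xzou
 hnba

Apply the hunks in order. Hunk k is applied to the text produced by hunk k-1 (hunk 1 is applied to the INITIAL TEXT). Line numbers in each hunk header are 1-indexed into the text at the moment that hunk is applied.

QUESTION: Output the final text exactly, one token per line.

Answer: vdxtz
nmty
edoc
obm
iso
xzou
hnba

Derivation:
Hunk 1: at line 4 remove [oxlzq,kcgwz] add [wst,tkhcb] -> 7 lines: vdxtz nmty edoc cro wst tkhcb hnba
Hunk 2: at line 3 remove [cro,wst,tkhcb] add [nmna,gsa,xzou] -> 7 lines: vdxtz nmty edoc nmna gsa xzou hnba
Hunk 3: at line 2 remove [nmna,gsa] add [obm,iso] -> 7 lines: vdxtz nmty edoc obm iso xzou hnba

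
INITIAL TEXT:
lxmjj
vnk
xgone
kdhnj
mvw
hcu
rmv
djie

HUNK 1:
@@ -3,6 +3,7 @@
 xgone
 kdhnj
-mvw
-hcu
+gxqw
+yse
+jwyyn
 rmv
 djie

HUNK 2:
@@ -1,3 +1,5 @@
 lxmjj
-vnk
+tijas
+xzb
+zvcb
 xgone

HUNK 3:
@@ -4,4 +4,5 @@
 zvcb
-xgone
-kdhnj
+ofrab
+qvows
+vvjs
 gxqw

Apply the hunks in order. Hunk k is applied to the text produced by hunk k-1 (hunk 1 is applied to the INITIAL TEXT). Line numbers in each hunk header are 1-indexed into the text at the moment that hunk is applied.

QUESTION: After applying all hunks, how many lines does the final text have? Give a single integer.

Answer: 12

Derivation:
Hunk 1: at line 3 remove [mvw,hcu] add [gxqw,yse,jwyyn] -> 9 lines: lxmjj vnk xgone kdhnj gxqw yse jwyyn rmv djie
Hunk 2: at line 1 remove [vnk] add [tijas,xzb,zvcb] -> 11 lines: lxmjj tijas xzb zvcb xgone kdhnj gxqw yse jwyyn rmv djie
Hunk 3: at line 4 remove [xgone,kdhnj] add [ofrab,qvows,vvjs] -> 12 lines: lxmjj tijas xzb zvcb ofrab qvows vvjs gxqw yse jwyyn rmv djie
Final line count: 12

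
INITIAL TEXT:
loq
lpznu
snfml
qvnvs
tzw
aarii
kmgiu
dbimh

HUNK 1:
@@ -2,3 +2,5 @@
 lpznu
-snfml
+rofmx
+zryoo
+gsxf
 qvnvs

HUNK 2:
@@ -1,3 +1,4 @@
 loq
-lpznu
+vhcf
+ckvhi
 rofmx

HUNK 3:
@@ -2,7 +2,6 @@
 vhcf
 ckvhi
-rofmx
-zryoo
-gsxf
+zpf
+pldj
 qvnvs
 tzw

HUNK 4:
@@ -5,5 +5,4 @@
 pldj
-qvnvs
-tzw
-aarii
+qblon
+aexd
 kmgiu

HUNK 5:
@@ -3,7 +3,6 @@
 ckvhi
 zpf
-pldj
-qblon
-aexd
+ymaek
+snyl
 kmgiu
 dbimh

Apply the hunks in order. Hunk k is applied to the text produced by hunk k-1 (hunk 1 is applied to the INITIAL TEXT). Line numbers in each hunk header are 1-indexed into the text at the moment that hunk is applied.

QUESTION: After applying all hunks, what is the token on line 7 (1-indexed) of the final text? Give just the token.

Answer: kmgiu

Derivation:
Hunk 1: at line 2 remove [snfml] add [rofmx,zryoo,gsxf] -> 10 lines: loq lpznu rofmx zryoo gsxf qvnvs tzw aarii kmgiu dbimh
Hunk 2: at line 1 remove [lpznu] add [vhcf,ckvhi] -> 11 lines: loq vhcf ckvhi rofmx zryoo gsxf qvnvs tzw aarii kmgiu dbimh
Hunk 3: at line 2 remove [rofmx,zryoo,gsxf] add [zpf,pldj] -> 10 lines: loq vhcf ckvhi zpf pldj qvnvs tzw aarii kmgiu dbimh
Hunk 4: at line 5 remove [qvnvs,tzw,aarii] add [qblon,aexd] -> 9 lines: loq vhcf ckvhi zpf pldj qblon aexd kmgiu dbimh
Hunk 5: at line 3 remove [pldj,qblon,aexd] add [ymaek,snyl] -> 8 lines: loq vhcf ckvhi zpf ymaek snyl kmgiu dbimh
Final line 7: kmgiu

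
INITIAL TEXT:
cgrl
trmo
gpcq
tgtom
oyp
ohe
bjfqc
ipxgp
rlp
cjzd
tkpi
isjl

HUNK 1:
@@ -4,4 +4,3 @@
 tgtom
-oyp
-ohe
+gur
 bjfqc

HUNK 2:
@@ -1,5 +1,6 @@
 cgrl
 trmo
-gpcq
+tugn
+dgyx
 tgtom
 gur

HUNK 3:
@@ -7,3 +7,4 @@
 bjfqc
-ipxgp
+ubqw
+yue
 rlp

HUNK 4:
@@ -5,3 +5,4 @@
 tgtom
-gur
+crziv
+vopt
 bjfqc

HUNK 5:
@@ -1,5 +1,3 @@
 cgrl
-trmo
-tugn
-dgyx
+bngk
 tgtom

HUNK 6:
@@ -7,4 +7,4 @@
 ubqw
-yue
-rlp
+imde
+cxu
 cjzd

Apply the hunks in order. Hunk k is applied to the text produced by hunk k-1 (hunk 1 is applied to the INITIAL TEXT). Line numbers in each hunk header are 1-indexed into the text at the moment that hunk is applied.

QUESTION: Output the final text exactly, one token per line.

Hunk 1: at line 4 remove [oyp,ohe] add [gur] -> 11 lines: cgrl trmo gpcq tgtom gur bjfqc ipxgp rlp cjzd tkpi isjl
Hunk 2: at line 1 remove [gpcq] add [tugn,dgyx] -> 12 lines: cgrl trmo tugn dgyx tgtom gur bjfqc ipxgp rlp cjzd tkpi isjl
Hunk 3: at line 7 remove [ipxgp] add [ubqw,yue] -> 13 lines: cgrl trmo tugn dgyx tgtom gur bjfqc ubqw yue rlp cjzd tkpi isjl
Hunk 4: at line 5 remove [gur] add [crziv,vopt] -> 14 lines: cgrl trmo tugn dgyx tgtom crziv vopt bjfqc ubqw yue rlp cjzd tkpi isjl
Hunk 5: at line 1 remove [trmo,tugn,dgyx] add [bngk] -> 12 lines: cgrl bngk tgtom crziv vopt bjfqc ubqw yue rlp cjzd tkpi isjl
Hunk 6: at line 7 remove [yue,rlp] add [imde,cxu] -> 12 lines: cgrl bngk tgtom crziv vopt bjfqc ubqw imde cxu cjzd tkpi isjl

Answer: cgrl
bngk
tgtom
crziv
vopt
bjfqc
ubqw
imde
cxu
cjzd
tkpi
isjl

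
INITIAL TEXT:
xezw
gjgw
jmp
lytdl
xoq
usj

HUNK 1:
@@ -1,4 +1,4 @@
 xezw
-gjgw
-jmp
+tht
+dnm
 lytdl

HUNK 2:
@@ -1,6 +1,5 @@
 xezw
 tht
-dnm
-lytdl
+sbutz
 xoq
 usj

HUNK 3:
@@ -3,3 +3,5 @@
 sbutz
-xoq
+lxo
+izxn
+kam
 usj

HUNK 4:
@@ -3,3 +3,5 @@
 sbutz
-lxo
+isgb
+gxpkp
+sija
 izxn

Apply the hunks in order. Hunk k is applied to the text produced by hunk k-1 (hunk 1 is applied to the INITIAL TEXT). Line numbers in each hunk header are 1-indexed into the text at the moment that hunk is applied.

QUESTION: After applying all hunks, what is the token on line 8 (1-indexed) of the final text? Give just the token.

Answer: kam

Derivation:
Hunk 1: at line 1 remove [gjgw,jmp] add [tht,dnm] -> 6 lines: xezw tht dnm lytdl xoq usj
Hunk 2: at line 1 remove [dnm,lytdl] add [sbutz] -> 5 lines: xezw tht sbutz xoq usj
Hunk 3: at line 3 remove [xoq] add [lxo,izxn,kam] -> 7 lines: xezw tht sbutz lxo izxn kam usj
Hunk 4: at line 3 remove [lxo] add [isgb,gxpkp,sija] -> 9 lines: xezw tht sbutz isgb gxpkp sija izxn kam usj
Final line 8: kam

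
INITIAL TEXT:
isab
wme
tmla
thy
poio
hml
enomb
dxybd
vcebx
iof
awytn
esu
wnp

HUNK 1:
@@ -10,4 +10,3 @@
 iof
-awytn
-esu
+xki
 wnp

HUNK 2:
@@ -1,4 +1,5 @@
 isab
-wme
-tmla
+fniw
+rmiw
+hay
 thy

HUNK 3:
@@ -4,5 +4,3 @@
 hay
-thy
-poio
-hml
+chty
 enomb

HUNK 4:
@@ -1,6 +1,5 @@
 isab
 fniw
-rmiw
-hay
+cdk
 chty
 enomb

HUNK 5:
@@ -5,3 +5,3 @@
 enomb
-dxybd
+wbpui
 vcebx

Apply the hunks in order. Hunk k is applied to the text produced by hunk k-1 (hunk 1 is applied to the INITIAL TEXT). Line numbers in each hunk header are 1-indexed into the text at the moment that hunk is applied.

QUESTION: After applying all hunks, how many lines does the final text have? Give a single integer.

Hunk 1: at line 10 remove [awytn,esu] add [xki] -> 12 lines: isab wme tmla thy poio hml enomb dxybd vcebx iof xki wnp
Hunk 2: at line 1 remove [wme,tmla] add [fniw,rmiw,hay] -> 13 lines: isab fniw rmiw hay thy poio hml enomb dxybd vcebx iof xki wnp
Hunk 3: at line 4 remove [thy,poio,hml] add [chty] -> 11 lines: isab fniw rmiw hay chty enomb dxybd vcebx iof xki wnp
Hunk 4: at line 1 remove [rmiw,hay] add [cdk] -> 10 lines: isab fniw cdk chty enomb dxybd vcebx iof xki wnp
Hunk 5: at line 5 remove [dxybd] add [wbpui] -> 10 lines: isab fniw cdk chty enomb wbpui vcebx iof xki wnp
Final line count: 10

Answer: 10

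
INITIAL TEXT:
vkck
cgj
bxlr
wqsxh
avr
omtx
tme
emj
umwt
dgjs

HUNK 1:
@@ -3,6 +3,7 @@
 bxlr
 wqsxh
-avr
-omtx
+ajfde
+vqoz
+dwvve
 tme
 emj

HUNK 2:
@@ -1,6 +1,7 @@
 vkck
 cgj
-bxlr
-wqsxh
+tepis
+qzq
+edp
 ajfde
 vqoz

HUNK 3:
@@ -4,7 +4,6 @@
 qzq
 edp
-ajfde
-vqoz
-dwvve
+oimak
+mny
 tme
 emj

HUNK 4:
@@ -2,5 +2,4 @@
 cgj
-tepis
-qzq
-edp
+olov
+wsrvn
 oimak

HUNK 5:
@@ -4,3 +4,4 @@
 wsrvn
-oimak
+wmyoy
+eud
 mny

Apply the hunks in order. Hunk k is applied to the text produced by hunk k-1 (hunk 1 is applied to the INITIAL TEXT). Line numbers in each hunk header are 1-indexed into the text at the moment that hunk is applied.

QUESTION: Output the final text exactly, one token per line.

Answer: vkck
cgj
olov
wsrvn
wmyoy
eud
mny
tme
emj
umwt
dgjs

Derivation:
Hunk 1: at line 3 remove [avr,omtx] add [ajfde,vqoz,dwvve] -> 11 lines: vkck cgj bxlr wqsxh ajfde vqoz dwvve tme emj umwt dgjs
Hunk 2: at line 1 remove [bxlr,wqsxh] add [tepis,qzq,edp] -> 12 lines: vkck cgj tepis qzq edp ajfde vqoz dwvve tme emj umwt dgjs
Hunk 3: at line 4 remove [ajfde,vqoz,dwvve] add [oimak,mny] -> 11 lines: vkck cgj tepis qzq edp oimak mny tme emj umwt dgjs
Hunk 4: at line 2 remove [tepis,qzq,edp] add [olov,wsrvn] -> 10 lines: vkck cgj olov wsrvn oimak mny tme emj umwt dgjs
Hunk 5: at line 4 remove [oimak] add [wmyoy,eud] -> 11 lines: vkck cgj olov wsrvn wmyoy eud mny tme emj umwt dgjs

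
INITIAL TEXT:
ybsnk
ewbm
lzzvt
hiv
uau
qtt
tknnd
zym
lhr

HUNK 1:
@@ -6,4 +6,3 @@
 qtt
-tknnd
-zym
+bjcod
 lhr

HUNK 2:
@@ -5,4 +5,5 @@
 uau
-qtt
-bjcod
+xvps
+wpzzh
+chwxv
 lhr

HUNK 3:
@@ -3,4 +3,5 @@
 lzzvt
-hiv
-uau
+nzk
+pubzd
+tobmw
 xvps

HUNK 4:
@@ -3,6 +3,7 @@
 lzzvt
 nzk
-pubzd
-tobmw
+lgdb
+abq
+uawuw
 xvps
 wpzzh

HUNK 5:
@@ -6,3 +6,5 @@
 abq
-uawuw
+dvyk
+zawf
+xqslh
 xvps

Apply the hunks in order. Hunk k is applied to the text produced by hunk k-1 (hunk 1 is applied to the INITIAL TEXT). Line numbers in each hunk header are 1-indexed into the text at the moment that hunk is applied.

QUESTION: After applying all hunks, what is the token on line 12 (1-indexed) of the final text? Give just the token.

Hunk 1: at line 6 remove [tknnd,zym] add [bjcod] -> 8 lines: ybsnk ewbm lzzvt hiv uau qtt bjcod lhr
Hunk 2: at line 5 remove [qtt,bjcod] add [xvps,wpzzh,chwxv] -> 9 lines: ybsnk ewbm lzzvt hiv uau xvps wpzzh chwxv lhr
Hunk 3: at line 3 remove [hiv,uau] add [nzk,pubzd,tobmw] -> 10 lines: ybsnk ewbm lzzvt nzk pubzd tobmw xvps wpzzh chwxv lhr
Hunk 4: at line 3 remove [pubzd,tobmw] add [lgdb,abq,uawuw] -> 11 lines: ybsnk ewbm lzzvt nzk lgdb abq uawuw xvps wpzzh chwxv lhr
Hunk 5: at line 6 remove [uawuw] add [dvyk,zawf,xqslh] -> 13 lines: ybsnk ewbm lzzvt nzk lgdb abq dvyk zawf xqslh xvps wpzzh chwxv lhr
Final line 12: chwxv

Answer: chwxv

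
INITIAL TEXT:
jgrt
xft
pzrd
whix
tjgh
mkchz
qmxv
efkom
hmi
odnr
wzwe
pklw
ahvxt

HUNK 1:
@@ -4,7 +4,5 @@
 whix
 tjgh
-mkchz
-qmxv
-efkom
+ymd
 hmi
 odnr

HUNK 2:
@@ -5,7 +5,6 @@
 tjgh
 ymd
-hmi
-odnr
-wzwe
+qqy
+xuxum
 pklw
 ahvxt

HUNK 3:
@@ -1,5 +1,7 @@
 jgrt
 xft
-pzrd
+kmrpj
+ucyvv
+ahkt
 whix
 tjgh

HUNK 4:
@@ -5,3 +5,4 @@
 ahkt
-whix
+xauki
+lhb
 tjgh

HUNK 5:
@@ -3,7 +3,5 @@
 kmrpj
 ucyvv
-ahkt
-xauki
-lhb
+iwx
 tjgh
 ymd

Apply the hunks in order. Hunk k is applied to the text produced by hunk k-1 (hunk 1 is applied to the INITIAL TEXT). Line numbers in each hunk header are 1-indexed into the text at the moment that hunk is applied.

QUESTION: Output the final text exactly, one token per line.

Answer: jgrt
xft
kmrpj
ucyvv
iwx
tjgh
ymd
qqy
xuxum
pklw
ahvxt

Derivation:
Hunk 1: at line 4 remove [mkchz,qmxv,efkom] add [ymd] -> 11 lines: jgrt xft pzrd whix tjgh ymd hmi odnr wzwe pklw ahvxt
Hunk 2: at line 5 remove [hmi,odnr,wzwe] add [qqy,xuxum] -> 10 lines: jgrt xft pzrd whix tjgh ymd qqy xuxum pklw ahvxt
Hunk 3: at line 1 remove [pzrd] add [kmrpj,ucyvv,ahkt] -> 12 lines: jgrt xft kmrpj ucyvv ahkt whix tjgh ymd qqy xuxum pklw ahvxt
Hunk 4: at line 5 remove [whix] add [xauki,lhb] -> 13 lines: jgrt xft kmrpj ucyvv ahkt xauki lhb tjgh ymd qqy xuxum pklw ahvxt
Hunk 5: at line 3 remove [ahkt,xauki,lhb] add [iwx] -> 11 lines: jgrt xft kmrpj ucyvv iwx tjgh ymd qqy xuxum pklw ahvxt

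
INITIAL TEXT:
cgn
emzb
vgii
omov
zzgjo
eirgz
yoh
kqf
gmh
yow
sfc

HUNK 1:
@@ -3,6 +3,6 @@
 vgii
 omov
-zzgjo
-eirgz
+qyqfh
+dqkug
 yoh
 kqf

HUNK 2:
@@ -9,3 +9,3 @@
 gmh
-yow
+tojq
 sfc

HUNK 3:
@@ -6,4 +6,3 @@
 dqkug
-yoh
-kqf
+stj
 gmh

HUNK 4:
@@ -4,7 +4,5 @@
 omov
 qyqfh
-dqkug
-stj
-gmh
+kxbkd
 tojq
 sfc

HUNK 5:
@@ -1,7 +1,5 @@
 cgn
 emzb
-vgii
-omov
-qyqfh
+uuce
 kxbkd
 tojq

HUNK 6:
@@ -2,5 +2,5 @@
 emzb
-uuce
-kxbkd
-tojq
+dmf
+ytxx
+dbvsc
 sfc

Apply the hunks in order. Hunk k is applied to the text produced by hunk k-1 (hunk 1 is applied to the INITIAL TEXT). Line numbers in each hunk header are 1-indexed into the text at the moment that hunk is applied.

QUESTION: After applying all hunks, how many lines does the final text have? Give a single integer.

Hunk 1: at line 3 remove [zzgjo,eirgz] add [qyqfh,dqkug] -> 11 lines: cgn emzb vgii omov qyqfh dqkug yoh kqf gmh yow sfc
Hunk 2: at line 9 remove [yow] add [tojq] -> 11 lines: cgn emzb vgii omov qyqfh dqkug yoh kqf gmh tojq sfc
Hunk 3: at line 6 remove [yoh,kqf] add [stj] -> 10 lines: cgn emzb vgii omov qyqfh dqkug stj gmh tojq sfc
Hunk 4: at line 4 remove [dqkug,stj,gmh] add [kxbkd] -> 8 lines: cgn emzb vgii omov qyqfh kxbkd tojq sfc
Hunk 5: at line 1 remove [vgii,omov,qyqfh] add [uuce] -> 6 lines: cgn emzb uuce kxbkd tojq sfc
Hunk 6: at line 2 remove [uuce,kxbkd,tojq] add [dmf,ytxx,dbvsc] -> 6 lines: cgn emzb dmf ytxx dbvsc sfc
Final line count: 6

Answer: 6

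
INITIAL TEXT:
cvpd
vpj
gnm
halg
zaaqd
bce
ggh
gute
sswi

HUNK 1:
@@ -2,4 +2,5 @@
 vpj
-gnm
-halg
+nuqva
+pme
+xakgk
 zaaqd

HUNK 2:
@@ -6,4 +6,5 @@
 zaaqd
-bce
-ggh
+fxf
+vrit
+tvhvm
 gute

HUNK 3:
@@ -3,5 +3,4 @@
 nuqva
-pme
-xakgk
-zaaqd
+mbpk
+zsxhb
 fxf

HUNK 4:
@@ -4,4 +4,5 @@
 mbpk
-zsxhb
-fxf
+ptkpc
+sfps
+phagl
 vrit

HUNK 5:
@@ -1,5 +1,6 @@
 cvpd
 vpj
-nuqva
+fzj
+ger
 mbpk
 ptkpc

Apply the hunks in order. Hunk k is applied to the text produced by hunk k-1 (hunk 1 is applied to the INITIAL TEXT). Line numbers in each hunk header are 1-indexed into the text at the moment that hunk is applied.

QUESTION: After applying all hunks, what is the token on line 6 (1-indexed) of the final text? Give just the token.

Answer: ptkpc

Derivation:
Hunk 1: at line 2 remove [gnm,halg] add [nuqva,pme,xakgk] -> 10 lines: cvpd vpj nuqva pme xakgk zaaqd bce ggh gute sswi
Hunk 2: at line 6 remove [bce,ggh] add [fxf,vrit,tvhvm] -> 11 lines: cvpd vpj nuqva pme xakgk zaaqd fxf vrit tvhvm gute sswi
Hunk 3: at line 3 remove [pme,xakgk,zaaqd] add [mbpk,zsxhb] -> 10 lines: cvpd vpj nuqva mbpk zsxhb fxf vrit tvhvm gute sswi
Hunk 4: at line 4 remove [zsxhb,fxf] add [ptkpc,sfps,phagl] -> 11 lines: cvpd vpj nuqva mbpk ptkpc sfps phagl vrit tvhvm gute sswi
Hunk 5: at line 1 remove [nuqva] add [fzj,ger] -> 12 lines: cvpd vpj fzj ger mbpk ptkpc sfps phagl vrit tvhvm gute sswi
Final line 6: ptkpc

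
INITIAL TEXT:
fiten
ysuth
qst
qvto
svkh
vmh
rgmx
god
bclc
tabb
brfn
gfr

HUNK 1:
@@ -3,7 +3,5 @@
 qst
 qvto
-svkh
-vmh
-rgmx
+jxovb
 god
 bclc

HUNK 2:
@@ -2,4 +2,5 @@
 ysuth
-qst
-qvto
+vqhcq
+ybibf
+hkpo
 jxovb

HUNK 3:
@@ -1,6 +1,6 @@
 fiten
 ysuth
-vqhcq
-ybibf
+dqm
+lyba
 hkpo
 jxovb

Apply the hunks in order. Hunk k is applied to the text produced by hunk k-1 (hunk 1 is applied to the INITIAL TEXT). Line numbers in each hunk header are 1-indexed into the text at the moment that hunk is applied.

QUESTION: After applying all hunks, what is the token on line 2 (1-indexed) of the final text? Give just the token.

Hunk 1: at line 3 remove [svkh,vmh,rgmx] add [jxovb] -> 10 lines: fiten ysuth qst qvto jxovb god bclc tabb brfn gfr
Hunk 2: at line 2 remove [qst,qvto] add [vqhcq,ybibf,hkpo] -> 11 lines: fiten ysuth vqhcq ybibf hkpo jxovb god bclc tabb brfn gfr
Hunk 3: at line 1 remove [vqhcq,ybibf] add [dqm,lyba] -> 11 lines: fiten ysuth dqm lyba hkpo jxovb god bclc tabb brfn gfr
Final line 2: ysuth

Answer: ysuth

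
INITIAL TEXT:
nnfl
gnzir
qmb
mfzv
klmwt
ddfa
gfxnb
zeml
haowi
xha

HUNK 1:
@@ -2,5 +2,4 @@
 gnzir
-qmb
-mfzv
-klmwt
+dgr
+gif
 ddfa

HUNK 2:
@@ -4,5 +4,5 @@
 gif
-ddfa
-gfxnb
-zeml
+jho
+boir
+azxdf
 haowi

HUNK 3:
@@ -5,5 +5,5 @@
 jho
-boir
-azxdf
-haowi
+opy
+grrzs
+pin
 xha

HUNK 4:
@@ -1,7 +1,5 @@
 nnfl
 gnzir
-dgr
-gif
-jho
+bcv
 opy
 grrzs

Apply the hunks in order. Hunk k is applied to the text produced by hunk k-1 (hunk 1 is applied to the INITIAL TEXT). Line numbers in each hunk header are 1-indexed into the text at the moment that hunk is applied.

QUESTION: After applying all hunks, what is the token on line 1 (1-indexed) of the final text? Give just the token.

Answer: nnfl

Derivation:
Hunk 1: at line 2 remove [qmb,mfzv,klmwt] add [dgr,gif] -> 9 lines: nnfl gnzir dgr gif ddfa gfxnb zeml haowi xha
Hunk 2: at line 4 remove [ddfa,gfxnb,zeml] add [jho,boir,azxdf] -> 9 lines: nnfl gnzir dgr gif jho boir azxdf haowi xha
Hunk 3: at line 5 remove [boir,azxdf,haowi] add [opy,grrzs,pin] -> 9 lines: nnfl gnzir dgr gif jho opy grrzs pin xha
Hunk 4: at line 1 remove [dgr,gif,jho] add [bcv] -> 7 lines: nnfl gnzir bcv opy grrzs pin xha
Final line 1: nnfl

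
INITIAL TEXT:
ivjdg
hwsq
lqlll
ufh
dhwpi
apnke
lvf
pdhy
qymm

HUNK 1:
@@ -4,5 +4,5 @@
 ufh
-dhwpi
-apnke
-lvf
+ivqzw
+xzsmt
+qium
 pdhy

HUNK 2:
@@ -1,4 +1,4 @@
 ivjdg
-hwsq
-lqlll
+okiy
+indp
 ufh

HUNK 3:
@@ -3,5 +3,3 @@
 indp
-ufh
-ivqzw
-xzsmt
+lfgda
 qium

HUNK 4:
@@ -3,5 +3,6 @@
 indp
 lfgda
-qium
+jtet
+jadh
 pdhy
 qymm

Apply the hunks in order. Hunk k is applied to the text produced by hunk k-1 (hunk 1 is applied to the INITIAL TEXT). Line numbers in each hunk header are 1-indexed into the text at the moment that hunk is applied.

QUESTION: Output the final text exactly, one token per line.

Hunk 1: at line 4 remove [dhwpi,apnke,lvf] add [ivqzw,xzsmt,qium] -> 9 lines: ivjdg hwsq lqlll ufh ivqzw xzsmt qium pdhy qymm
Hunk 2: at line 1 remove [hwsq,lqlll] add [okiy,indp] -> 9 lines: ivjdg okiy indp ufh ivqzw xzsmt qium pdhy qymm
Hunk 3: at line 3 remove [ufh,ivqzw,xzsmt] add [lfgda] -> 7 lines: ivjdg okiy indp lfgda qium pdhy qymm
Hunk 4: at line 3 remove [qium] add [jtet,jadh] -> 8 lines: ivjdg okiy indp lfgda jtet jadh pdhy qymm

Answer: ivjdg
okiy
indp
lfgda
jtet
jadh
pdhy
qymm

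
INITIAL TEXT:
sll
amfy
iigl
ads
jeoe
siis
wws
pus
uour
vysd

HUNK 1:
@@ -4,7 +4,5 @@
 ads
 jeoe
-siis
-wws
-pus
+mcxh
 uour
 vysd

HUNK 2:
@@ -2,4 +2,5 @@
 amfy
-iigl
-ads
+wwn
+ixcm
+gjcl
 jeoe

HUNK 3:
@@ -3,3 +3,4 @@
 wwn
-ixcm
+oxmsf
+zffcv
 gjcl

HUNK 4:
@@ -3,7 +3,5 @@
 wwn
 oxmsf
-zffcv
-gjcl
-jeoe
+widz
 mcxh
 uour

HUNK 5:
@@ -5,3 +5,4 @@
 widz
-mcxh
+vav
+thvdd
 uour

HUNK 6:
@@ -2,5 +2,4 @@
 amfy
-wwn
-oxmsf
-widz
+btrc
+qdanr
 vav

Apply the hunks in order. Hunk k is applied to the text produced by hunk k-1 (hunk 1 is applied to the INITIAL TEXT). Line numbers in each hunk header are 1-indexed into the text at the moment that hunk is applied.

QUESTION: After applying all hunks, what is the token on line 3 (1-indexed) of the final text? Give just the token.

Answer: btrc

Derivation:
Hunk 1: at line 4 remove [siis,wws,pus] add [mcxh] -> 8 lines: sll amfy iigl ads jeoe mcxh uour vysd
Hunk 2: at line 2 remove [iigl,ads] add [wwn,ixcm,gjcl] -> 9 lines: sll amfy wwn ixcm gjcl jeoe mcxh uour vysd
Hunk 3: at line 3 remove [ixcm] add [oxmsf,zffcv] -> 10 lines: sll amfy wwn oxmsf zffcv gjcl jeoe mcxh uour vysd
Hunk 4: at line 3 remove [zffcv,gjcl,jeoe] add [widz] -> 8 lines: sll amfy wwn oxmsf widz mcxh uour vysd
Hunk 5: at line 5 remove [mcxh] add [vav,thvdd] -> 9 lines: sll amfy wwn oxmsf widz vav thvdd uour vysd
Hunk 6: at line 2 remove [wwn,oxmsf,widz] add [btrc,qdanr] -> 8 lines: sll amfy btrc qdanr vav thvdd uour vysd
Final line 3: btrc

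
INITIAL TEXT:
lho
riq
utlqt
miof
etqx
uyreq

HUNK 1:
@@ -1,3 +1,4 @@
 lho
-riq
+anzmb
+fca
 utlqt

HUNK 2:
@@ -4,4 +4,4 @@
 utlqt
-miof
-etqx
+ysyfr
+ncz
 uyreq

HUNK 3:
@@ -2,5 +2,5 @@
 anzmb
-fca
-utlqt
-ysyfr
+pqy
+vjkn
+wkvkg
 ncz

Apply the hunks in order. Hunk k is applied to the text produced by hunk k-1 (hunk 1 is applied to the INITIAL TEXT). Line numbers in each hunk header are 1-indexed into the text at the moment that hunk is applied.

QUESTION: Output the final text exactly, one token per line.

Answer: lho
anzmb
pqy
vjkn
wkvkg
ncz
uyreq

Derivation:
Hunk 1: at line 1 remove [riq] add [anzmb,fca] -> 7 lines: lho anzmb fca utlqt miof etqx uyreq
Hunk 2: at line 4 remove [miof,etqx] add [ysyfr,ncz] -> 7 lines: lho anzmb fca utlqt ysyfr ncz uyreq
Hunk 3: at line 2 remove [fca,utlqt,ysyfr] add [pqy,vjkn,wkvkg] -> 7 lines: lho anzmb pqy vjkn wkvkg ncz uyreq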